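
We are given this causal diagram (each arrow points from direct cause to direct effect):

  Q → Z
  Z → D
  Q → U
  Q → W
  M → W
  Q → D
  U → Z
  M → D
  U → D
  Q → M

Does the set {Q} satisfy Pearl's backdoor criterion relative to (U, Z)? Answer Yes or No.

Backdoor paths from U to Z (paths whose first edge points into U):
  P1: U <- Q -> M -> D <- Z
  P2: U <- Q -> Z
  P3: U <- Q -> D <- Z
  P4: U <- Q -> W <- M -> D <- Z
Condition 1 (no descendant of U in the set): holds — descendants of U are {D, Z}; none are in {Q}.
Condition 2 (every backdoor path blocked by {Q}):
  P1: blocked at fork node Q ∈ conditioning set.
  P2: blocked at fork node Q ∈ conditioning set.
  P3: blocked at fork node Q ∈ conditioning set.
  P4: blocked at fork node Q ∈ conditioning set.
{Q} satisfies the backdoor criterion.

Yes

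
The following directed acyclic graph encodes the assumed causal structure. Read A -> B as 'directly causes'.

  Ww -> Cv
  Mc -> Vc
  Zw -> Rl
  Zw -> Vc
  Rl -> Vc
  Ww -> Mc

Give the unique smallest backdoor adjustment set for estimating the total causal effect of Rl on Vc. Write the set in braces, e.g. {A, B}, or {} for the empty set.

Variables eligible for adjustment (non-descendants of Rl, excluding Rl and Vc): {Cv, Mc, Ww, Zw}.
Backdoor paths from Rl to Vc:
  P1: Rl <- Zw -> Vc
The empty set is not sufficient: P1 (Rl <- Zw -> Vc) has no collider blocking it and no conditioned non-collider, so it is open.
Try {Zw}:
  P1: blocked at fork node Zw ∈ conditioning set.
{Zw} contains no descendant of Rl and blocks every backdoor path.
No other singleton works — e.g. {Ww} leaves P1 open — so {Zw} is the unique smallest valid adjustment set.

{Zw}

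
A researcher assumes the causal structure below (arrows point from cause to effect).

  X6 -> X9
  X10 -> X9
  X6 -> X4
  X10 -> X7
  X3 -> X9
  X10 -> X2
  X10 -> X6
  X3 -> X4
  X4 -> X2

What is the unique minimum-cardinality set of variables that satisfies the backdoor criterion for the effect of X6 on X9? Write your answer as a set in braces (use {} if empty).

{X10}

Variables eligible for adjustment (non-descendants of X6, excluding X6 and X9): {X10, X3, X7}.
Backdoor paths from X6 to X9:
  P1: X6 <- X10 -> X9
  P2: X6 <- X10 -> X2 <- X4 <- X3 -> X9
The empty set is not sufficient: P1 (X6 <- X10 -> X9) has no collider blocking it and no conditioned non-collider, so it is open.
Try {X10}:
  P1: blocked at fork node X10 ∈ conditioning set.
  P2: blocked at fork node X10 ∈ conditioning set.
{X10} contains no descendant of X6 and blocks every backdoor path.
No other singleton works — e.g. {X3} leaves P1 open — so {X10} is the unique smallest valid adjustment set.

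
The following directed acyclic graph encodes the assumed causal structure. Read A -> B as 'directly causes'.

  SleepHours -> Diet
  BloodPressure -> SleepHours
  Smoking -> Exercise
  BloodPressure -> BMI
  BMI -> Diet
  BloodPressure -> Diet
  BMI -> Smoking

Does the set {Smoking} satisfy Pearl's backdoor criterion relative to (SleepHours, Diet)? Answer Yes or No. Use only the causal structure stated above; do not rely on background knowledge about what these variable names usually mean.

No

Backdoor paths from SleepHours to Diet (paths whose first edge points into SleepHours):
  P1: SleepHours <- BloodPressure -> BMI -> Diet
  P2: SleepHours <- BloodPressure -> Diet
Condition 1 (no descendant of SleepHours in the set): holds — descendants of SleepHours are {Diet}; none are in {Smoking}.
Condition 2 (every backdoor path blocked by {Smoking}):
  P1: open — no interior node is in the conditioning set.
  P2: open — no interior node is in the conditioning set.
{Smoking} does not satisfy the backdoor criterion.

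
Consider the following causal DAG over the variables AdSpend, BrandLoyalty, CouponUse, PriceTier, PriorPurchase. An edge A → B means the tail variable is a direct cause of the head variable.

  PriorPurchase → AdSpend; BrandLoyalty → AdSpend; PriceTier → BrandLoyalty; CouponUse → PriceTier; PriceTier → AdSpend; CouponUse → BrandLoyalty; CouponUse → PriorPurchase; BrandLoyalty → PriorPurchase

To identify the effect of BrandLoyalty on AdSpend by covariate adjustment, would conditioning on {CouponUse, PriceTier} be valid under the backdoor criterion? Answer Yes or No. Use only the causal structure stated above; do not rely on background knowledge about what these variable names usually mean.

Yes

Backdoor paths from BrandLoyalty to AdSpend (paths whose first edge points into BrandLoyalty):
  P1: BrandLoyalty <- CouponUse -> PriceTier -> AdSpend
  P2: BrandLoyalty <- CouponUse -> PriorPurchase -> AdSpend
  P3: BrandLoyalty <- PriceTier <- CouponUse -> PriorPurchase -> AdSpend
  P4: BrandLoyalty <- PriceTier -> AdSpend
Condition 1 (no descendant of BrandLoyalty in the set): holds — descendants of BrandLoyalty are {AdSpend, PriorPurchase}; none are in {CouponUse, PriceTier}.
Condition 2 (every backdoor path blocked by {CouponUse, PriceTier}):
  P1: blocked at fork node CouponUse ∈ conditioning set.
  P2: blocked at fork node CouponUse ∈ conditioning set.
  P3: blocked at chain node PriceTier ∈ conditioning set.
  P4: blocked at fork node PriceTier ∈ conditioning set.
{CouponUse, PriceTier} satisfies the backdoor criterion.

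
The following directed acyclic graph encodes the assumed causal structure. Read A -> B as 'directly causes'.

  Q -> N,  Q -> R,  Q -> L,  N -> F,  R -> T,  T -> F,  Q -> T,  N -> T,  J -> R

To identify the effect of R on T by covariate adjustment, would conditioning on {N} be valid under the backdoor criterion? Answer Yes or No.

No

Backdoor paths from R to T (paths whose first edge points into R):
  P1: R <- Q -> N -> T
  P2: R <- Q -> N -> F <- T
  P3: R <- Q -> T
Condition 1 (no descendant of R in the set): holds — descendants of R are {F, T}; none are in {N}.
Condition 2 (every backdoor path blocked by {N}):
  P1: blocked at chain node N ∈ conditioning set.
  P2: blocked at chain node N ∈ conditioning set.
  P3: open — no interior node is in the conditioning set.
{N} does not satisfy the backdoor criterion.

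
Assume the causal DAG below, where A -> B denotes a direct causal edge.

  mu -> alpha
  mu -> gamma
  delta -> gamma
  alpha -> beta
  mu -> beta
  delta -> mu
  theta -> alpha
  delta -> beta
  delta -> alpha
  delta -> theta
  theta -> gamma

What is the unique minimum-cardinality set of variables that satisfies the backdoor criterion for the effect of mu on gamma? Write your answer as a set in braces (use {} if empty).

{delta}

Variables eligible for adjustment (non-descendants of mu, excluding mu and gamma): {delta, theta}.
Backdoor paths from mu to gamma:
  P1: mu <- delta -> theta -> gamma
  P2: mu <- delta -> gamma
  P3: mu <- delta -> alpha <- theta -> gamma
  P4: mu <- delta -> beta <- alpha <- theta -> gamma
The empty set is not sufficient: P1 (mu <- delta -> theta -> gamma) has no collider blocking it and no conditioned non-collider, so it is open.
Try {delta}:
  P1: blocked at fork node delta ∈ conditioning set.
  P2: blocked at fork node delta ∈ conditioning set.
  P3: blocked at fork node delta ∈ conditioning set.
  P4: blocked at fork node delta ∈ conditioning set.
{delta} contains no descendant of mu and blocks every backdoor path.
No other singleton works — e.g. {theta} leaves P2 open — so {delta} is the unique smallest valid adjustment set.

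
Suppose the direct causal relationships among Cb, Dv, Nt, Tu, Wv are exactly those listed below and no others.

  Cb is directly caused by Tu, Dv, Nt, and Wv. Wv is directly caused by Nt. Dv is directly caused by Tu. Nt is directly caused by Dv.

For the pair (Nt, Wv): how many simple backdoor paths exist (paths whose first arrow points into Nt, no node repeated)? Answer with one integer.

A backdoor path from Nt to Wv is any simple undirected path whose first edge points into Nt (i.e. leaves Nt via a parent).
Parents of Nt: {Dv}.
Enumerating:
  P1: Nt <- Dv <- Tu -> Cb <- Wv
  P2: Nt <- Dv -> Cb <- Wv
That exhausts the simple backdoor paths. Count: 2.

2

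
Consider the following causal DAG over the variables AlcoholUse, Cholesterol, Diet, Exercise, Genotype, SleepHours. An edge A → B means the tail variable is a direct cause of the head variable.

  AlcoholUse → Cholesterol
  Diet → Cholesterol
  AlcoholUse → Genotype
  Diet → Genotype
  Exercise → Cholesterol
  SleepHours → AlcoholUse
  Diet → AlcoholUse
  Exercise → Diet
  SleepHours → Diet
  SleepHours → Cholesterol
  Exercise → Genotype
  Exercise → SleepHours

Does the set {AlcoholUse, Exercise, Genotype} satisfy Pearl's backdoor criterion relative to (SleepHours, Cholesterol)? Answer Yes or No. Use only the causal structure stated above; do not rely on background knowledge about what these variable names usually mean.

Backdoor paths from SleepHours to Cholesterol (paths whose first edge points into SleepHours):
  P1: SleepHours <- Exercise -> Diet -> AlcoholUse -> Cholesterol
  P2: SleepHours <- Exercise -> Diet -> Genotype <- AlcoholUse -> Cholesterol
  P3: SleepHours <- Exercise -> Diet -> Cholesterol
  P4: SleepHours <- Exercise -> Genotype <- Diet -> AlcoholUse -> Cholesterol
  P5: SleepHours <- Exercise -> Genotype <- Diet -> Cholesterol
  P6: SleepHours <- Exercise -> Genotype <- AlcoholUse <- Diet -> Cholesterol
  P7: SleepHours <- Exercise -> Genotype <- AlcoholUse -> Cholesterol
  P8: SleepHours <- Exercise -> Cholesterol
Condition 1 (no descendant of SleepHours in the set): FAILS — AlcoholUse and Genotype are descendants of SleepHours.
Condition 2 (every backdoor path blocked by {AlcoholUse, Exercise, Genotype}):
  P1: blocked at fork node Exercise ∈ conditioning set.
  P2: blocked at fork node Exercise ∈ conditioning set.
  P3: blocked at fork node Exercise ∈ conditioning set.
  P4: blocked at fork node Exercise ∈ conditioning set.
  P5: blocked at fork node Exercise ∈ conditioning set.
  P6: blocked at fork node Exercise ∈ conditioning set.
  P7: blocked at fork node Exercise ∈ conditioning set.
  P8: blocked at fork node Exercise ∈ conditioning set.
{AlcoholUse, Exercise, Genotype} does not satisfy the backdoor criterion.

No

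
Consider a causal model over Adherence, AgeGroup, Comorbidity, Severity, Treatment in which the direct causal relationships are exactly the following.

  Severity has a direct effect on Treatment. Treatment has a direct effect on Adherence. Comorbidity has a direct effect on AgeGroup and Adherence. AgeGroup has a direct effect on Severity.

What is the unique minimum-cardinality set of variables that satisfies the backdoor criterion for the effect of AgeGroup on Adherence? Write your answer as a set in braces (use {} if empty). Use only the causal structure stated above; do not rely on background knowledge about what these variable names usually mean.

Variables eligible for adjustment (non-descendants of AgeGroup, excluding AgeGroup and Adherence): {Comorbidity}.
Backdoor paths from AgeGroup to Adherence:
  P1: AgeGroup <- Comorbidity -> Adherence
The empty set is not sufficient: P1 (AgeGroup <- Comorbidity -> Adherence) has no collider blocking it and no conditioned non-collider, so it is open.
Try {Comorbidity}:
  P1: blocked at fork node Comorbidity ∈ conditioning set.
{Comorbidity} contains no descendant of AgeGroup and blocks every backdoor path.
{Comorbidity} is the unique smallest valid adjustment set.

{Comorbidity}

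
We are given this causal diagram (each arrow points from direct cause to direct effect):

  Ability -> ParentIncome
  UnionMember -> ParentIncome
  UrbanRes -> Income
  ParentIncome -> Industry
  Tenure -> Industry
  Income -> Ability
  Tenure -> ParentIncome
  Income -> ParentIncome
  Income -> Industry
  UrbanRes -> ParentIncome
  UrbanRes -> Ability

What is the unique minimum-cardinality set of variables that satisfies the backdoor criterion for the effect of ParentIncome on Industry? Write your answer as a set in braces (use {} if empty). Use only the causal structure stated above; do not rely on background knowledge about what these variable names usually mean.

{Income, Tenure}

Variables eligible for adjustment (non-descendants of ParentIncome, excluding ParentIncome and Industry): {Ability, Income, Tenure, UnionMember, UrbanRes}.
Backdoor paths from ParentIncome to Industry:
  P1: ParentIncome <- Tenure -> Industry
  P2: ParentIncome <- UrbanRes -> Income -> Industry
  P3: ParentIncome <- UrbanRes -> Ability <- Income -> Industry
  P4: ParentIncome <- Income -> Industry
  P5: ParentIncome <- Ability <- UrbanRes -> Income -> Industry
  P6: ParentIncome <- Ability <- Income -> Industry
The empty set is not sufficient: P1 (ParentIncome <- Tenure -> Industry) has no collider blocking it and no conditioned non-collider, so it is open.
Try {Income, Tenure}:
  P1: blocked at fork node Tenure ∈ conditioning set.
  P2: blocked at chain node Income ∈ conditioning set.
  P3: blocked at collider Ability (neither it nor any descendant is in the conditioning set).
  P4: blocked at fork node Income ∈ conditioning set.
  P5: blocked at chain node Income ∈ conditioning set.
  P6: blocked at fork node Income ∈ conditioning set.
{Income, Tenure} contains no descendant of ParentIncome and blocks every backdoor path.
Every element of {Income, Tenure} is needed (dropping Income leaves P2 open; dropping Tenure leaves P1 open), so no proper subset is valid.
Among all size-2 subsets of the eligible variables, only {Income, Tenure} blocks every backdoor path, so it is the unique smallest valid adjustment set.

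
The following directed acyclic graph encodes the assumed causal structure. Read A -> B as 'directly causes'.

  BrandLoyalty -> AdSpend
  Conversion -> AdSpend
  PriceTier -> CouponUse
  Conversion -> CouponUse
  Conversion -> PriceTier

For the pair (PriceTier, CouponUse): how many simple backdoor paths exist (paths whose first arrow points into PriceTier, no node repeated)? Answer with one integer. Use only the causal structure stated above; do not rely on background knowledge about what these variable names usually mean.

A backdoor path from PriceTier to CouponUse is any simple undirected path whose first edge points into PriceTier (i.e. leaves PriceTier via a parent).
Parents of PriceTier: {Conversion}.
Enumerating:
  P1: PriceTier <- Conversion -> CouponUse
That exhausts the simple backdoor paths. Count: 1.

1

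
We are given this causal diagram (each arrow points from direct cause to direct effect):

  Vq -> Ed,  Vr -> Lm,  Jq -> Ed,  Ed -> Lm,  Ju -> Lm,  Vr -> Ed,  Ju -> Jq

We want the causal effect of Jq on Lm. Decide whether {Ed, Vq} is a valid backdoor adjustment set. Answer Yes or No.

No

Backdoor paths from Jq to Lm (paths whose first edge points into Jq):
  P1: Jq <- Ju -> Lm
Condition 1 (no descendant of Jq in the set): FAILS — Ed is a descendant of Jq.
Condition 2 (every backdoor path blocked by {Ed, Vq}):
  P1: open — no interior node is in the conditioning set.
{Ed, Vq} does not satisfy the backdoor criterion.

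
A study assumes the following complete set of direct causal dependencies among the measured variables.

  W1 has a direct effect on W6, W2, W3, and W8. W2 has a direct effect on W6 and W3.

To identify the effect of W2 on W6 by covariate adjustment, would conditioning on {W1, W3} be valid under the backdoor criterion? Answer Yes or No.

Backdoor paths from W2 to W6 (paths whose first edge points into W2):
  P1: W2 <- W1 -> W6
Condition 1 (no descendant of W2 in the set): FAILS — W3 is a descendant of W2.
Condition 2 (every backdoor path blocked by {W1, W3}):
  P1: blocked at fork node W1 ∈ conditioning set.
{W1, W3} does not satisfy the backdoor criterion.

No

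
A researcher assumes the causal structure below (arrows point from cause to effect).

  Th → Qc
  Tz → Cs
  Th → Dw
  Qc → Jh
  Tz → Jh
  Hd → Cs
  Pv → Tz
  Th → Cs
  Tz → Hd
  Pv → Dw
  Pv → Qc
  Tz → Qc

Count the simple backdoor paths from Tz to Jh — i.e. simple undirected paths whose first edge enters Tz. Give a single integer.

2

A backdoor path from Tz to Jh is any simple undirected path whose first edge points into Tz (i.e. leaves Tz via a parent).
Parents of Tz: {Pv}.
Enumerating:
  P1: Tz <- Pv -> Dw <- Th -> Qc -> Jh
  P2: Tz <- Pv -> Qc -> Jh
That exhausts the simple backdoor paths. Count: 2.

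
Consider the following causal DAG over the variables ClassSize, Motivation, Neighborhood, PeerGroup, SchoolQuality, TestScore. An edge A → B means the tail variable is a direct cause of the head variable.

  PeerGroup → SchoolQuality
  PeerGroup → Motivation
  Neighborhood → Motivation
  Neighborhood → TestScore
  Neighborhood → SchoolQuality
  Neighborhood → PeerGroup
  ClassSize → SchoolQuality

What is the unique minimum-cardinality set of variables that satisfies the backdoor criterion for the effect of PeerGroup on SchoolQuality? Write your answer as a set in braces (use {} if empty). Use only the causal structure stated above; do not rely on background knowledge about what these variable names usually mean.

{Neighborhood}

Variables eligible for adjustment (non-descendants of PeerGroup, excluding PeerGroup and SchoolQuality): {ClassSize, Neighborhood, TestScore}.
Backdoor paths from PeerGroup to SchoolQuality:
  P1: PeerGroup <- Neighborhood -> SchoolQuality
The empty set is not sufficient: P1 (PeerGroup <- Neighborhood -> SchoolQuality) has no collider blocking it and no conditioned non-collider, so it is open.
Try {Neighborhood}:
  P1: blocked at fork node Neighborhood ∈ conditioning set.
{Neighborhood} contains no descendant of PeerGroup and blocks every backdoor path.
No other singleton works — e.g. {ClassSize} leaves P1 open — so {Neighborhood} is the unique smallest valid adjustment set.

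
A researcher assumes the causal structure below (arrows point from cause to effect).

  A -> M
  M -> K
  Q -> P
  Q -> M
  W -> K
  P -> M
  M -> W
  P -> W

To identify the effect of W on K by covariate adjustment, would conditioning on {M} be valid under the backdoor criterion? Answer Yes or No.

Backdoor paths from W to K (paths whose first edge points into W):
  P1: W <- P <- Q -> M -> K
  P2: W <- P -> M -> K
  P3: W <- M -> K
Condition 1 (no descendant of W in the set): holds — descendants of W are {K}; none are in {M}.
Condition 2 (every backdoor path blocked by {M}):
  P1: blocked at chain node M ∈ conditioning set.
  P2: blocked at chain node M ∈ conditioning set.
  P3: blocked at fork node M ∈ conditioning set.
{M} satisfies the backdoor criterion.

Yes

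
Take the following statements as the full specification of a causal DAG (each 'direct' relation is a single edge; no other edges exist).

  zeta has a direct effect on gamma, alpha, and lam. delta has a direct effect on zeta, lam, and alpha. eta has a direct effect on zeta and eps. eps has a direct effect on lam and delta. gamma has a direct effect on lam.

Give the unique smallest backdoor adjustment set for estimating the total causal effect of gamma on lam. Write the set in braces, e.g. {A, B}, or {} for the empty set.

{zeta}

Variables eligible for adjustment (non-descendants of gamma, excluding gamma and lam): {alpha, delta, eps, eta, zeta}.
Backdoor paths from gamma to lam:
  P1: gamma <- zeta <- eta -> eps -> delta -> lam
  P2: gamma <- zeta <- eta -> eps -> lam
  P3: gamma <- zeta <- delta <- eps -> lam
  P4: gamma <- zeta <- delta -> lam
  P5: gamma <- zeta -> lam
  P6: gamma <- zeta -> alpha <- delta <- eps -> lam
  P7: gamma <- zeta -> alpha <- delta -> lam
The empty set is not sufficient: P1 (gamma <- zeta <- eta -> eps -> delta -> lam) has no collider blocking it and no conditioned non-collider, so it is open.
Try {zeta}:
  P1: blocked at chain node zeta ∈ conditioning set.
  P2: blocked at chain node zeta ∈ conditioning set.
  P3: blocked at chain node zeta ∈ conditioning set.
  P4: blocked at chain node zeta ∈ conditioning set.
  P5: blocked at fork node zeta ∈ conditioning set.
  P6: blocked at fork node zeta ∈ conditioning set.
  P7: blocked at fork node zeta ∈ conditioning set.
{zeta} contains no descendant of gamma and blocks every backdoor path.
No other singleton works — e.g. {eta} leaves P3 open — so {zeta} is the unique smallest valid adjustment set.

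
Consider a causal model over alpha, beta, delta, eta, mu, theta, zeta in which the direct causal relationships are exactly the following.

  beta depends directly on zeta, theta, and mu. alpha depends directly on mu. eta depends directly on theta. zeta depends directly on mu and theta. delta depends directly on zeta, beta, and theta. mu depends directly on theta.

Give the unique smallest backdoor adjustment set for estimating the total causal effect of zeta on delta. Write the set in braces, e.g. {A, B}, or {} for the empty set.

{mu, theta}

Variables eligible for adjustment (non-descendants of zeta, excluding zeta and delta): {alpha, eta, mu, theta}.
Backdoor paths from zeta to delta:
  P1: zeta <- theta -> mu -> beta -> delta
  P2: zeta <- theta -> beta -> delta
  P3: zeta <- theta -> delta
  P4: zeta <- mu <- theta -> beta -> delta
  P5: zeta <- mu <- theta -> delta
  P6: zeta <- mu -> beta <- theta -> delta
  P7: zeta <- mu -> beta -> delta
The empty set is not sufficient: P1 (zeta <- theta -> mu -> beta -> delta) has no collider blocking it and no conditioned non-collider, so it is open.
Try {mu, theta}:
  P1: blocked at fork node theta ∈ conditioning set.
  P2: blocked at fork node theta ∈ conditioning set.
  P3: blocked at fork node theta ∈ conditioning set.
  P4: blocked at chain node mu ∈ conditioning set.
  P5: blocked at chain node mu ∈ conditioning set.
  P6: blocked at fork node mu ∈ conditioning set.
  P7: blocked at fork node mu ∈ conditioning set.
{mu, theta} contains no descendant of zeta and blocks every backdoor path.
Every element of {mu, theta} is needed (dropping mu leaves P7 open; dropping theta leaves P2 open), so no proper subset is valid.
Among all size-2 subsets of the eligible variables, only {mu, theta} blocks every backdoor path, so it is the unique smallest valid adjustment set.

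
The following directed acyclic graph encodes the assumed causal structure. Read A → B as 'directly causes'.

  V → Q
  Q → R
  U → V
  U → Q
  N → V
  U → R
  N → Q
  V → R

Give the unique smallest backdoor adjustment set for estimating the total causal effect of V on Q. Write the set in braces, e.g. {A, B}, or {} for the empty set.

{N, U}

Variables eligible for adjustment (non-descendants of V, excluding V and Q): {N, U}.
Backdoor paths from V to Q:
  P1: V <- N -> Q
  P2: V <- U -> Q
  P3: V <- U -> R <- Q
The empty set is not sufficient: P1 (V <- N -> Q) has no collider blocking it and no conditioned non-collider, so it is open.
Try {N, U}:
  P1: blocked at fork node N ∈ conditioning set.
  P2: blocked at fork node U ∈ conditioning set.
  P3: blocked at fork node U ∈ conditioning set.
{N, U} contains no descendant of V and blocks every backdoor path.
Every element of {N, U} is needed (dropping N leaves P1 open; dropping U leaves P2 open), so no proper subset is valid.
Among all size-2 subsets of the eligible variables, only {N, U} blocks every backdoor path, so it is the unique smallest valid adjustment set.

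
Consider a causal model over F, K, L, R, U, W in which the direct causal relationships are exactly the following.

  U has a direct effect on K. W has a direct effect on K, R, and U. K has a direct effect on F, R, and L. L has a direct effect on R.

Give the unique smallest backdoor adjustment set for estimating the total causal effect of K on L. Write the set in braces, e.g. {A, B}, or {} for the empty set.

{}

Variables eligible for adjustment (non-descendants of K, excluding K and L): {U, W}.
Backdoor paths from K to L:
  P1: K <- W -> R <- L
  P2: K <- U <- W -> R <- L
Each backdoor path contains an unconditioned collider, so every path is already blocked with the empty conditioning set:
  P1: blocked at collider R (neither it nor any descendant is in the conditioning set).
  P2: blocked at collider R (neither it nor any descendant is in the conditioning set).
The empty set is therefore the unique smallest valid set.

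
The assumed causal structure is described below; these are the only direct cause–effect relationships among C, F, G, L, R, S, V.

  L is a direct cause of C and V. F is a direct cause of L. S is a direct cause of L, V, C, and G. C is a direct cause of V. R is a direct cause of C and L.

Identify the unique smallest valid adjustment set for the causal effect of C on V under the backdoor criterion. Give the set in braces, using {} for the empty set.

Variables eligible for adjustment (non-descendants of C, excluding C and V): {F, G, L, R, S}.
Backdoor paths from C to V:
  P1: C <- S -> L -> V
  P2: C <- S -> V
  P3: C <- R -> L <- S -> V
  P4: C <- R -> L -> V
  P5: C <- L <- S -> V
  P6: C <- L -> V
The empty set is not sufficient: P1 (C <- S -> L -> V) has no collider blocking it and no conditioned non-collider, so it is open.
Try {L, S}:
  P1: blocked at fork node S ∈ conditioning set.
  P2: blocked at fork node S ∈ conditioning set.
  P3: blocked at fork node S ∈ conditioning set.
  P4: blocked at chain node L ∈ conditioning set.
  P5: blocked at chain node L ∈ conditioning set.
  P6: blocked at fork node L ∈ conditioning set.
{L, S} contains no descendant of C and blocks every backdoor path.
Every element of {L, S} is needed (dropping L leaves P4 open; dropping S leaves P2 open), so no proper subset is valid.
Among all size-2 subsets of the eligible variables, only {L, S} blocks every backdoor path, so it is the unique smallest valid adjustment set.

{L, S}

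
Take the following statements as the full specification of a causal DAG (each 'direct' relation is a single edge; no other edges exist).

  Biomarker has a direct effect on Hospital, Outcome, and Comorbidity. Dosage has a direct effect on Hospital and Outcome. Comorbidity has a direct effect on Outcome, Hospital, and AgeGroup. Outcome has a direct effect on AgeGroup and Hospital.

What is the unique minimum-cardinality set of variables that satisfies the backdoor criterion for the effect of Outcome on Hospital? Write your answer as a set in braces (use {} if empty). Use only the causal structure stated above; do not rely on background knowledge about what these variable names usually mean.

{Biomarker, Comorbidity, Dosage}

Variables eligible for adjustment (non-descendants of Outcome, excluding Outcome and Hospital): {Biomarker, Comorbidity, Dosage}.
Backdoor paths from Outcome to Hospital:
  P1: Outcome <- Biomarker -> Comorbidity -> Hospital
  P2: Outcome <- Biomarker -> Hospital
  P3: Outcome <- Dosage -> Hospital
  P4: Outcome <- Comorbidity <- Biomarker -> Hospital
  P5: Outcome <- Comorbidity -> Hospital
The empty set is not sufficient: P1 (Outcome <- Biomarker -> Comorbidity -> Hospital) has no collider blocking it and no conditioned non-collider, so it is open.
Try {Biomarker, Comorbidity, Dosage}:
  P1: blocked at fork node Biomarker ∈ conditioning set.
  P2: blocked at fork node Biomarker ∈ conditioning set.
  P3: blocked at fork node Dosage ∈ conditioning set.
  P4: blocked at chain node Comorbidity ∈ conditioning set.
  P5: blocked at fork node Comorbidity ∈ conditioning set.
{Biomarker, Comorbidity, Dosage} contains no descendant of Outcome and blocks every backdoor path.
Every element of {Biomarker, Comorbidity, Dosage} is needed (dropping Biomarker leaves P2 open; dropping Comorbidity leaves P5 open; dropping Dosage leaves P3 open), so no proper subset is valid.
Among all size-3 subsets of the eligible variables, only {Biomarker, Comorbidity, Dosage} blocks every backdoor path, so it is the unique smallest valid adjustment set.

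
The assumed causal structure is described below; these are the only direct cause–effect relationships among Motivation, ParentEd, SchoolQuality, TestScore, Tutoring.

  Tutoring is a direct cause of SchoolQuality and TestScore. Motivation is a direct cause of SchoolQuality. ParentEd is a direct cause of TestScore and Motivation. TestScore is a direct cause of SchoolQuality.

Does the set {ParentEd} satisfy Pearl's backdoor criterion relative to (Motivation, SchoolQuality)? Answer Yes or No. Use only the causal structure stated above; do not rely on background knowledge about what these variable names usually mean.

Yes

Backdoor paths from Motivation to SchoolQuality (paths whose first edge points into Motivation):
  P1: Motivation <- ParentEd -> TestScore <- Tutoring -> SchoolQuality
  P2: Motivation <- ParentEd -> TestScore -> SchoolQuality
Condition 1 (no descendant of Motivation in the set): holds — descendants of Motivation are {SchoolQuality}; none are in {ParentEd}.
Condition 2 (every backdoor path blocked by {ParentEd}):
  P1: blocked at fork node ParentEd ∈ conditioning set.
  P2: blocked at fork node ParentEd ∈ conditioning set.
{ParentEd} satisfies the backdoor criterion.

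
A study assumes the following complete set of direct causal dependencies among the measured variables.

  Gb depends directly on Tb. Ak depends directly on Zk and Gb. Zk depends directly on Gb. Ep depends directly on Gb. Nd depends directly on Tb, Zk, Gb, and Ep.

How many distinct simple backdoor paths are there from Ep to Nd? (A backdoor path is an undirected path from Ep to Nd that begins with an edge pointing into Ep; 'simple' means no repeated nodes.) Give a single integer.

A backdoor path from Ep to Nd is any simple undirected path whose first edge points into Ep (i.e. leaves Ep via a parent).
Parents of Ep: {Gb}.
Enumerating:
  P1: Ep <- Gb <- Tb -> Nd
  P2: Ep <- Gb -> Zk -> Nd
  P3: Ep <- Gb -> Ak <- Zk -> Nd
  P4: Ep <- Gb -> Nd
That exhausts the simple backdoor paths. Count: 4.

4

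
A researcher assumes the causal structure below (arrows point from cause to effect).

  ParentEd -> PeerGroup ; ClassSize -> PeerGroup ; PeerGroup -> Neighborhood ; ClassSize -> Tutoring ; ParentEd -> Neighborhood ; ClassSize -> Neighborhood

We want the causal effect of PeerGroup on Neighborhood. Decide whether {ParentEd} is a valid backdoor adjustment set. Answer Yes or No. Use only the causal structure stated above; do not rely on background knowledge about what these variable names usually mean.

No

Backdoor paths from PeerGroup to Neighborhood (paths whose first edge points into PeerGroup):
  P1: PeerGroup <- ClassSize -> Neighborhood
  P2: PeerGroup <- ParentEd -> Neighborhood
Condition 1 (no descendant of PeerGroup in the set): holds — descendants of PeerGroup are {Neighborhood}; none are in {ParentEd}.
Condition 2 (every backdoor path blocked by {ParentEd}):
  P1: open — no interior node is in the conditioning set.
  P2: blocked at fork node ParentEd ∈ conditioning set.
{ParentEd} does not satisfy the backdoor criterion.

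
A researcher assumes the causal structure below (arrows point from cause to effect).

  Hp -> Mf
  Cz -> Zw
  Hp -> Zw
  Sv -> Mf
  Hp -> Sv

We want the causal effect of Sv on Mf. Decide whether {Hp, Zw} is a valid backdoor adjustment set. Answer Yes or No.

Yes

Backdoor paths from Sv to Mf (paths whose first edge points into Sv):
  P1: Sv <- Hp -> Mf
Condition 1 (no descendant of Sv in the set): holds — descendants of Sv are {Mf}; none are in {Hp, Zw}.
Condition 2 (every backdoor path blocked by {Hp, Zw}):
  P1: blocked at fork node Hp ∈ conditioning set.
{Hp, Zw} satisfies the backdoor criterion.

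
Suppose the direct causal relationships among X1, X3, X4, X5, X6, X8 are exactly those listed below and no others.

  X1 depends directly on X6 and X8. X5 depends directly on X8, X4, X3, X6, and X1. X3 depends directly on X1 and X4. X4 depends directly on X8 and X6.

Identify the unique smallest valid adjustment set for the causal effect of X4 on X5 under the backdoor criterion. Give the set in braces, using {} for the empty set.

{X6, X8}

Variables eligible for adjustment (non-descendants of X4, excluding X4 and X5): {X1, X6, X8}.
Backdoor paths from X4 to X5:
  P1: X4 <- X6 -> X1 <- X8 -> X5
  P2: X4 <- X6 -> X1 -> X3 -> X5
  P3: X4 <- X6 -> X1 -> X5
  P4: X4 <- X6 -> X5
  P5: X4 <- X8 -> X1 <- X6 -> X5
  P6: X4 <- X8 -> X1 -> X3 -> X5
  P7: X4 <- X8 -> X1 -> X5
  P8: X4 <- X8 -> X5
The empty set is not sufficient: P2 (X4 <- X6 -> X1 -> X3 -> X5) has no collider blocking it and no conditioned non-collider, so it is open.
Try {X6, X8}:
  P1: blocked at fork node X6 ∈ conditioning set.
  P2: blocked at fork node X6 ∈ conditioning set.
  P3: blocked at fork node X6 ∈ conditioning set.
  P4: blocked at fork node X6 ∈ conditioning set.
  P5: blocked at fork node X8 ∈ conditioning set.
  P6: blocked at fork node X8 ∈ conditioning set.
  P7: blocked at fork node X8 ∈ conditioning set.
  P8: blocked at fork node X8 ∈ conditioning set.
{X6, X8} contains no descendant of X4 and blocks every backdoor path.
Every element of {X6, X8} is needed (dropping X6 leaves P2 open; dropping X8 leaves P6 open), so no proper subset is valid.
Among all size-2 subsets of the eligible variables, only {X6, X8} blocks every backdoor path, so it is the unique smallest valid adjustment set.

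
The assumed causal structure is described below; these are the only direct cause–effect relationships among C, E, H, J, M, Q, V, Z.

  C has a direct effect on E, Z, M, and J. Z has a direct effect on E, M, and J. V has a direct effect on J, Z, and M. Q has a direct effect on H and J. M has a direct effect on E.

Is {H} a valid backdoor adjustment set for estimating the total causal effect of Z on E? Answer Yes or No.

No

Backdoor paths from Z to E (paths whose first edge points into Z):
  P1: Z <- V -> J <- C -> M -> E
  P2: Z <- V -> J <- C -> E
  P3: Z <- V -> M <- C -> E
  P4: Z <- V -> M -> E
  P5: Z <- C -> J <- V -> M -> E
  P6: Z <- C -> M -> E
  P7: Z <- C -> E
Condition 1 (no descendant of Z in the set): holds — descendants of Z are {E, J, M}; none are in {H}.
Condition 2 (every backdoor path blocked by {H}):
  P1: blocked at collider J (neither it nor any descendant is in the conditioning set).
  P2: blocked at collider J (neither it nor any descendant is in the conditioning set).
  P3: blocked at collider M (neither it nor any descendant is in the conditioning set).
  P4: open — no interior node is in the conditioning set.
  P5: blocked at collider J (neither it nor any descendant is in the conditioning set).
  P6: open — no interior node is in the conditioning set.
  P7: open — no interior node is in the conditioning set.
{H} does not satisfy the backdoor criterion.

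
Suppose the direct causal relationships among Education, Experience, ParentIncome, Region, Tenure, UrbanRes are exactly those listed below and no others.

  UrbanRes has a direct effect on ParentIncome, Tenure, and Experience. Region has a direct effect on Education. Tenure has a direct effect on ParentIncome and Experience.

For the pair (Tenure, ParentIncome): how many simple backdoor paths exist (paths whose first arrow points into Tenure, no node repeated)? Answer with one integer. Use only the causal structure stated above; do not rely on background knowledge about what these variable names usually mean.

1

A backdoor path from Tenure to ParentIncome is any simple undirected path whose first edge points into Tenure (i.e. leaves Tenure via a parent).
Parents of Tenure: {UrbanRes}.
Enumerating:
  P1: Tenure <- UrbanRes -> ParentIncome
That exhausts the simple backdoor paths. Count: 1.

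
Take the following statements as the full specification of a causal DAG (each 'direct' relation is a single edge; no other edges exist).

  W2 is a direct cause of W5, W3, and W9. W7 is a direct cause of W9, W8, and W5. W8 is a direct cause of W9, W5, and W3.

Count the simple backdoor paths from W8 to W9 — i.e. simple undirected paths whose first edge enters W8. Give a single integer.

A backdoor path from W8 to W9 is any simple undirected path whose first edge points into W8 (i.e. leaves W8 via a parent).
Parents of W8: {W7}.
Enumerating:
  P1: W8 <- W7 -> W9
  P2: W8 <- W7 -> W5 <- W2 -> W9
That exhausts the simple backdoor paths. Count: 2.

2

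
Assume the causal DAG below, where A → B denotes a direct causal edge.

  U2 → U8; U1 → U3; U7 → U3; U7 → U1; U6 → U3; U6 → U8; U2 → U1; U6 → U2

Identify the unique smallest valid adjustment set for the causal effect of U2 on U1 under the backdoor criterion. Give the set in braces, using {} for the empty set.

{}

Variables eligible for adjustment (non-descendants of U2, excluding U2 and U1): {U6, U7}.
Backdoor paths from U2 to U1:
  P1: U2 <- U6 -> U3 <- U7 -> U1
  P2: U2 <- U6 -> U3 <- U1
Each backdoor path contains an unconditioned collider, so every path is already blocked with the empty conditioning set:
  P1: blocked at collider U3 (neither it nor any descendant is in the conditioning set).
  P2: blocked at collider U3 (neither it nor any descendant is in the conditioning set).
The empty set is therefore the unique smallest valid set.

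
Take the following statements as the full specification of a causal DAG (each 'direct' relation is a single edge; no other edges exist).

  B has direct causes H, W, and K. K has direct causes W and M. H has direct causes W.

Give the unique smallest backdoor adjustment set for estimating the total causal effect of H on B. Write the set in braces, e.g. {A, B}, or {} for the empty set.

{W}

Variables eligible for adjustment (non-descendants of H, excluding H and B): {K, M, W}.
Backdoor paths from H to B:
  P1: H <- W -> K -> B
  P2: H <- W -> B
The empty set is not sufficient: P1 (H <- W -> K -> B) has no collider blocking it and no conditioned non-collider, so it is open.
Try {W}:
  P1: blocked at fork node W ∈ conditioning set.
  P2: blocked at fork node W ∈ conditioning set.
{W} contains no descendant of H and blocks every backdoor path.
No other singleton works — e.g. {M} leaves P1 open — so {W} is the unique smallest valid adjustment set.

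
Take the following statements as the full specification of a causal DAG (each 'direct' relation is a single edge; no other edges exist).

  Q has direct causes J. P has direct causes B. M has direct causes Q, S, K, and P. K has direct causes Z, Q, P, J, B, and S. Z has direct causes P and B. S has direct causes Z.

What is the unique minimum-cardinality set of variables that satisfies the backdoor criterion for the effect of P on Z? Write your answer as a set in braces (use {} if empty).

Variables eligible for adjustment (non-descendants of P, excluding P and Z): {B, J, Q}.
Backdoor paths from P to Z:
  P1: P <- B -> Z
  P2: P <- B -> K <- J -> Q -> M <- S <- Z
  P3: P <- B -> K <- Q -> M <- S <- Z
  P4: P <- B -> K <- Z
  P5: P <- B -> K <- S <- Z
  P6: P <- B -> K -> M <- S <- Z
The empty set is not sufficient: P1 (P <- B -> Z) has no collider blocking it and no conditioned non-collider, so it is open.
Try {B}:
  P1: blocked at fork node B ∈ conditioning set.
  P2: blocked at fork node B ∈ conditioning set.
  P3: blocked at fork node B ∈ conditioning set.
  P4: blocked at fork node B ∈ conditioning set.
  P5: blocked at fork node B ∈ conditioning set.
  P6: blocked at fork node B ∈ conditioning set.
{B} contains no descendant of P and blocks every backdoor path.
No other singleton works — e.g. {J} leaves P1 open — so {B} is the unique smallest valid adjustment set.

{B}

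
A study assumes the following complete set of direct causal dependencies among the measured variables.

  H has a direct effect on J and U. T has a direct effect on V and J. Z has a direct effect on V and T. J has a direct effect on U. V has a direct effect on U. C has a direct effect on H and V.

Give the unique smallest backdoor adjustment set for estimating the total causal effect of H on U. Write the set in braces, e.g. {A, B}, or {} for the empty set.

{C}

Variables eligible for adjustment (non-descendants of H, excluding H and U): {C, T, V, Z}.
Backdoor paths from H to U:
  P1: H <- C -> V <- Z -> T -> J -> U
  P2: H <- C -> V <- T -> J -> U
  P3: H <- C -> V -> U
The empty set is not sufficient: P3 (H <- C -> V -> U) has no collider blocking it and no conditioned non-collider, so it is open.
Try {C}:
  P1: blocked at fork node C ∈ conditioning set.
  P2: blocked at fork node C ∈ conditioning set.
  P3: blocked at fork node C ∈ conditioning set.
{C} contains no descendant of H and blocks every backdoor path.
No other singleton works — e.g. {Z} leaves P3 open — so {C} is the unique smallest valid adjustment set.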